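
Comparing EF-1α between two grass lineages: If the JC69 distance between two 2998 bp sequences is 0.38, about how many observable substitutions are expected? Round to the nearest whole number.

894

Invert JC69: p = (3/4)(1 − e^(−4d/3)) = 0.75 × (1 − e^(-0.506667)) = 0.75 × (1 − 0.602500) = 0.298125.
Expected differing sites = pL ≈ 0.298125 × 2998 = 893.77875 ≈ 894.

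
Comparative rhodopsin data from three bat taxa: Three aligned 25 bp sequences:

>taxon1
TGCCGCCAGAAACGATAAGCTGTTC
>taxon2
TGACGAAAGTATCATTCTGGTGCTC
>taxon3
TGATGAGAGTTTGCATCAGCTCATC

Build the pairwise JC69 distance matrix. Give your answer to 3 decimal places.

d(taxon1,taxon2) = 0.663, d(taxon1,taxon3) = 0.766, d(taxon2,taxon3) = 0.572

taxon1–taxon2: 11/25 sites differ → p = 0.44, d = −0.75 ln(1 − 0.586667) = 0.662626 ≈ 0.663.
taxon1–taxon3: 12/25 sites differ → p = 0.48, d = −0.75 ln(1 − 0.64) = 0.766238 ≈ 0.766.
taxon2–taxon3: 10/25 sites differ → p = 0.4, d = −0.75 ln(1 − 0.533333) = 0.571605 ≈ 0.572.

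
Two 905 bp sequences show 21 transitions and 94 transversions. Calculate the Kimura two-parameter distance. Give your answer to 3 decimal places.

0.140

P = 21/905 ≈ 0.023204 and Q = 94/905 ≈ 0.103867.
Under the Kimura two-parameter model, d = −½ ln(1 − 2P − Q) − ¼ ln(1 − 2Q).
1 − 2P − Q = 0.849725, giving −½ ln(0.849725) = 0.081421.
1 − 2Q = 0.792266, giving −¼ ln(0.792266) = 0.058215.
d = 0.081421 + 0.058215 = 0.139636.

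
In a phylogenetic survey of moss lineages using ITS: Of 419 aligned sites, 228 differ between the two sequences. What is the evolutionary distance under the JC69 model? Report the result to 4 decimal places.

p = 228/419 ≈ 0.544153.
d = −(3/4) ln(1 − 4p/3) = −0.75 ln(1 − 0.725537) = −0.75 ln(0.274463)
  = −0.75 × (-1.292939) = 0.969704 substitutions/site.

0.9697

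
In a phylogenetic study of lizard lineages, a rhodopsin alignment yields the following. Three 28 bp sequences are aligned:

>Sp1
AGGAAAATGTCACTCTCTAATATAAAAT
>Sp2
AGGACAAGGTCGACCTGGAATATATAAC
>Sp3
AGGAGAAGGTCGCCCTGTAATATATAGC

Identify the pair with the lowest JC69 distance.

Sp2 and Sp3

Sp1–Sp2: 9/28 differ, p = 0.321, d = 0.420.
Sp1–Sp3: 8/28 differ, p = 0.286, d = 0.360.
Sp2–Sp3: 4/28 differ, p = 0.143, d = 0.158.
The smallest distance is between Sp2 and Sp3.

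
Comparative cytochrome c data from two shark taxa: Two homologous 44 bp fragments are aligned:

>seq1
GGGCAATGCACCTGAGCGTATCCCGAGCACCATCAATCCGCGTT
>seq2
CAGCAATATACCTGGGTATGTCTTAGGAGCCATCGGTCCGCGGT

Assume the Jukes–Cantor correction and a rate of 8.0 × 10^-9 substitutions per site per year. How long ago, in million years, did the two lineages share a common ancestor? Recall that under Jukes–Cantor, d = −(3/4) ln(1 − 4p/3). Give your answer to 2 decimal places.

33.93

The sequences differ at 17 of 44 sites, so p = 17/44 ≈ 0.386364.
d = −(3/4) ln(1 − 4p/3) = −0.75 ln(1 − 0.515152) = −0.75 ln(0.484848)
  = −0.75 × (-0.723920) = 0.542940 substitutions/site.
Under a molecular clock d = 2μt, so t = d/(2μ) = 0.542940 / (2 × 8.0 × 10^-9) = 33.93 million years.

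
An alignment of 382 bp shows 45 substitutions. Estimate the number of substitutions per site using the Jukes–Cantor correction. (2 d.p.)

0.13

p = 45/382 ≈ 0.117801.
d = −(3/4) ln(1 − 4p/3) = −0.75 ln(1 − 0.157068) = −0.75 ln(0.842932)
  = −0.75 × (-0.170869) = 0.128152 substitutions/site.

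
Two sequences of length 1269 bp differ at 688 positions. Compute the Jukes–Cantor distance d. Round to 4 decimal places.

0.9625

p = 688/1269 ≈ 0.542159.
d = −(3/4) ln(1 − 4p/3) = −0.75 ln(1 − 0.722879) = −0.75 ln(0.277121)
  = −0.75 × (-1.283301) = 0.962476 substitutions/site.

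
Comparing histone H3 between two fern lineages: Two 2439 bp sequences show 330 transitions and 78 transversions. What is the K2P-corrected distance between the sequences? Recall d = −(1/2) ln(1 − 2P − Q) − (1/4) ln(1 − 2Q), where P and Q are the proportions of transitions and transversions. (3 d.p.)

P = 330/2439 ≈ 0.135301 and Q = 78/2439 ≈ 0.03198.
Under the Kimura two-parameter model, d = −½ ln(1 − 2P − Q) − ¼ ln(1 − 2Q).
1 − 2P − Q = 0.697418, giving −½ ln(0.697418) = 0.180185.
1 − 2Q = 0.93604, giving −¼ ln(0.93604) = 0.016524.
d = 0.180185 + 0.016524 = 0.196709.

0.197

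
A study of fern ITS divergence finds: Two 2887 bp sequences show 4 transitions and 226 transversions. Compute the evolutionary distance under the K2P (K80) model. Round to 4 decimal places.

P = 4/2887 ≈ 0.001386 and Q = 226/2887 ≈ 0.078282.
Under the Kimura two-parameter model, d = −½ ln(1 − 2P − Q) − ¼ ln(1 − 2Q).
1 − 2P − Q = 0.918946, giving −½ ln(0.918946) = 0.042264.
1 − 2Q = 0.843436, giving −¼ ln(0.843436) = 0.042568.
d = 0.042264 + 0.042568 = 0.084832.

0.0848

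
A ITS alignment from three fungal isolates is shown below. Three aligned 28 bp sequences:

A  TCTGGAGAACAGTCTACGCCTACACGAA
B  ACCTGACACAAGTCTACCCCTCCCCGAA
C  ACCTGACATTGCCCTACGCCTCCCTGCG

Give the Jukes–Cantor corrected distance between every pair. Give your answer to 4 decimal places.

A–B: 9/28 sites differ → p ≈ 0.321429, d = −0.75 ln(1 − 0.428572) = 0.419713 ≈ 0.4197.
A–C: 14/28 sites differ → p = 0.5, d = −0.75 ln(1 − 0.666667) = 0.823960 ≈ 0.8240.
B–C: 9/28 sites differ → p ≈ 0.321429, d = −0.75 ln(1 − 0.428572) = 0.419713 ≈ 0.4197.

d(A,B) = 0.4197, d(A,C) = 0.8240, d(B,C) = 0.4197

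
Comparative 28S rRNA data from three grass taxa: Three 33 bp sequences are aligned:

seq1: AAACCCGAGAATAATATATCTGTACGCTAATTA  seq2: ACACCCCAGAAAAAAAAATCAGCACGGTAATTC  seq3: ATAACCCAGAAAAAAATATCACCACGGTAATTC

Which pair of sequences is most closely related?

seq2 and seq3

seq1–seq2: 9/33 differ, p = 0.273, d = 0.339.
seq1–seq3: 10/33 differ, p = 0.303, d = 0.388.
seq2–seq3: 4/33 differ, p = 0.121, d = 0.132.
The smallest distance is between seq2 and seq3.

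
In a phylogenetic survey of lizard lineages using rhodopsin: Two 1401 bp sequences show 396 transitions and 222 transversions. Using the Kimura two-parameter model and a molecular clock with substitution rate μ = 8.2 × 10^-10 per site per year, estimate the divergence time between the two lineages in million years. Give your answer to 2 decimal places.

P = 396/1401 ≈ 0.282655 and Q = 222/1401 ≈ 0.158458.
Under the Kimura two-parameter model, d = −½ ln(1 − 2P − Q) − ¼ ln(1 − 2Q).
1 − 2P − Q = 0.276232, giving −½ ln(0.276232) = 0.643257.
1 − 2Q = 0.683084, giving −¼ ln(0.683084) = 0.095284.
d = 0.643257 + 0.095284 = 0.738541.
Under a molecular clock d = 2μt, so t = d/(2μ) = 0.738541 / (2 × 8.2 × 10^-10) = 450.33 million years.

450.33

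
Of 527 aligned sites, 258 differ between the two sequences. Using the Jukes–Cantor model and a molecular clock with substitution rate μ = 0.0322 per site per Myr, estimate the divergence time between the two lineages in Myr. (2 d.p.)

12.32

p = 258/527 ≈ 0.489564.
d = −(3/4) ln(1 − 4p/3) = −0.75 ln(1 − 0.652752) = −0.75 ln(0.347248)
  = −0.75 × (-1.057716) = 0.793287 substitutions/site.
Under a molecular clock d = 2μt, so t = d/(2μ) = 0.793287 / (2 × 0.0322) = 12.32 Myr.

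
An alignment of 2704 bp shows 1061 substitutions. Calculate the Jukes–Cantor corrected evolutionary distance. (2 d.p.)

0.56

p = 1061/2704 ≈ 0.392382.
d = −(3/4) ln(1 − 4p/3) = −0.75 ln(1 − 0.523176) = −0.75 ln(0.476824)
  = −0.75 × (-0.740608) = 0.555456 substitutions/site.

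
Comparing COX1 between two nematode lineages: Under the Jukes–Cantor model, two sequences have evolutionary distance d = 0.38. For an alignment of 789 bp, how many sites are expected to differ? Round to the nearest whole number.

Invert JC69: p = (3/4)(1 − e^(−4d/3)) = 0.75 × (1 − e^(-0.506667)) = 0.75 × (1 − 0.602500) = 0.298125.
Expected differing sites = pL ≈ 0.298125 × 789 = 235.220625 ≈ 235.

235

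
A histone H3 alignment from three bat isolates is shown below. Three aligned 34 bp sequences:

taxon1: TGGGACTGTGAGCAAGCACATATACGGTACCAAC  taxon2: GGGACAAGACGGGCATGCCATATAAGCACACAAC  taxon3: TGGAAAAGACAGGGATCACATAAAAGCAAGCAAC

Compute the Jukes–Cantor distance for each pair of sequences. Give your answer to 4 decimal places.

d(taxon1,taxon2) = 0.9178, d(taxon1,taxon3) = 0.5347, d(taxon2,taxon3) = 0.3265

taxon1–taxon2: 18/34 sites differ → p ≈ 0.529412, d = −0.75 ln(1 − 0.705883) = 0.917833 ≈ 0.9178.
taxon1–taxon3: 13/34 sites differ → p ≈ 0.382353, d = −0.75 ln(1 − 0.509804) = 0.534712 ≈ 0.5347.
taxon2–taxon3: 9/34 sites differ → p ≈ 0.264706, d = −0.75 ln(1 − 0.352941) = 0.326488 ≈ 0.3265.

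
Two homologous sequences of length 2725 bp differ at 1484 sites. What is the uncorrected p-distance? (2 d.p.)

0.54

p = 1484/2725 = 0.544587… ≈ 0.54 (to 2 d.p.).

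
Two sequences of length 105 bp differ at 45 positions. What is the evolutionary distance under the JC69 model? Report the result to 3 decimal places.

0.635

p = 45/105 ≈ 0.428571.
d = −(3/4) ln(1 − 4p/3) = −0.75 ln(1 − 0.571428) = −0.75 ln(0.428572)
  = −0.75 × (-0.847297) = 0.635473 substitutions/site.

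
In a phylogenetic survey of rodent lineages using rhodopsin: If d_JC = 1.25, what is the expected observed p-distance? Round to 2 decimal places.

p = (3/4)(1 − e^(−4d/3)) = 0.75 × (1 − e^(-1.666667)) = 0.75 × (1 − 0.188876) = 0.608343.

0.61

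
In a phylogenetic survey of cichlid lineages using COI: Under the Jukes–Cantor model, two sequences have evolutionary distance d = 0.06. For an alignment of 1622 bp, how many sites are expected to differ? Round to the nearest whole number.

Invert JC69: p = (3/4)(1 − e^(−4d/3)) = 0.75 × (1 − e^(-0.08)) = 0.75 × (1 − 0.923116) = 0.057663.
Expected differing sites = pL ≈ 0.057663 × 1622 = 93.529386 ≈ 94.

94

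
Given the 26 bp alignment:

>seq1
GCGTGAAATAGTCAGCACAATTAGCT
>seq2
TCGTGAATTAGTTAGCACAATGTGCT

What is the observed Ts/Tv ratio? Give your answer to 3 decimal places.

Transitions are A↔G and C↔T; transversions are all other mismatches.
Transitions: 1. Transversions: 4.
R = 1/4 = 0.250.

0.250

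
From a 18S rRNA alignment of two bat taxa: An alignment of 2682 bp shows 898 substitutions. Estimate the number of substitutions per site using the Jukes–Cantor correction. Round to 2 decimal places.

0.44

p = 898/2682 ≈ 0.334825.
d = −(3/4) ln(1 − 4p/3) = −0.75 ln(1 − 0.446433) = −0.75 ln(0.553567)
  = −0.75 × (-0.591372) = 0.443529 substitutions/site.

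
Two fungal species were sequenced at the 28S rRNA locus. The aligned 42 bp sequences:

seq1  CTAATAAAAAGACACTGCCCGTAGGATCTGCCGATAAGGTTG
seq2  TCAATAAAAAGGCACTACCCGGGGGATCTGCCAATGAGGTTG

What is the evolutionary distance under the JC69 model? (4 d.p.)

The sequences differ at 8 of 42 sites (1, 2, 12, 17, 22, 23, 33, 36), so p = 8/42 ≈ 0.190476.
d = −(3/4) ln(1 − 4p/3) = −0.75 ln(1 − 0.253968) = −0.75 ln(0.746032)
  = −0.75 × (-0.292987) = 0.219740 substitutions/site.

0.2197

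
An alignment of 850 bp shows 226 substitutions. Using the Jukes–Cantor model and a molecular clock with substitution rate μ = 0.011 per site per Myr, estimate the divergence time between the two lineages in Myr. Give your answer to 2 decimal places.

p = 226/850 ≈ 0.265882.
d = −(3/4) ln(1 − 4p/3) = −0.75 ln(1 − 0.354509) = −0.75 ln(0.645491)
  = −0.75 × (-0.437744) = 0.328308 substitutions/site.
Under a molecular clock d = 2μt, so t = d/(2μ) = 0.328308 / (2 × 0.011) = 14.92 Myr.

14.92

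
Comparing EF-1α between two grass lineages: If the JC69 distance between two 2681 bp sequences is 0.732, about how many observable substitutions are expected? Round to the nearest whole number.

1253

Invert JC69: p = (3/4)(1 − e^(−4d/3)) = 0.75 × (1 − e^(-0.976)) = 0.75 × (1 − 0.376815) = 0.467389.
Expected differing sites = pL ≈ 0.467389 × 2681 = 1253.069909 ≈ 1253.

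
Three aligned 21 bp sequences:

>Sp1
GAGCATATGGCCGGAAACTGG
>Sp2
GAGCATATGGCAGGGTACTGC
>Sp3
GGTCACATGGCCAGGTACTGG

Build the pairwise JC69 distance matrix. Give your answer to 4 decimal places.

d(Sp1,Sp2) = 0.2197, d(Sp1,Sp3) = 0.3597, d(Sp2,Sp3) = 0.3597

Sp1–Sp2: 4/21 sites differ → p ≈ 0.190476, d = −0.75 ln(1 − 0.253968) = 0.219740 ≈ 0.2197.
Sp1–Sp3: 6/21 sites differ → p ≈ 0.285714, d = −0.75 ln(1 − 0.380952) = 0.359679 ≈ 0.3597.
Sp2–Sp3: 6/21 sites differ → p ≈ 0.285714, d = −0.75 ln(1 − 0.380952) = 0.359679 ≈ 0.3597.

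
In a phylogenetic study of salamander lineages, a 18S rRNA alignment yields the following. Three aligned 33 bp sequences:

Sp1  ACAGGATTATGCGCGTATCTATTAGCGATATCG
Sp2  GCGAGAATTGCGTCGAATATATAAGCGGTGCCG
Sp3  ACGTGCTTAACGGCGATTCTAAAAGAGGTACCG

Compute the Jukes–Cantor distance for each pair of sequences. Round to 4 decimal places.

Sp1–Sp2: 15/33 sites differ → p ≈ 0.454545, d = −0.75 ln(1 − 0.60606) = 0.698667 ≈ 0.6987.
Sp1–Sp3: 13/33 sites differ → p ≈ 0.393939, d = −0.75 ln(1 − 0.525252) = 0.558728 ≈ 0.5587.
Sp2–Sp3: 12/33 sites differ → p ≈ 0.363636, d = −0.75 ln(1 − 0.484848) = 0.497470 ≈ 0.4975.

d(Sp1,Sp2) = 0.6987, d(Sp1,Sp3) = 0.5587, d(Sp2,Sp3) = 0.4975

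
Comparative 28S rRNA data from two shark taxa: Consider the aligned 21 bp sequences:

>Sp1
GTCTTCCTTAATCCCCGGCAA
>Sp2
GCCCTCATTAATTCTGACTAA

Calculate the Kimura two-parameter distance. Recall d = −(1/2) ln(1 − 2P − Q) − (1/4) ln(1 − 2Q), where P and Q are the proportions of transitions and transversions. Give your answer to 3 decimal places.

0.710

Of 21 sites, 6 differences are transitions and 3 are transversions, so P = 6/21 ≈ 0.285714 and Q = 3/21 ≈ 0.142857.
Under the Kimura two-parameter model, d = −½ ln(1 − 2P − Q) − ¼ ln(1 − 2Q).
1 − 2P − Q = 0.285715, giving −½ ln(0.285715) = 0.626380.
1 − 2Q = 0.714286, giving −¼ ln(0.714286) = 0.084118.
d = 0.626380 + 0.084118 = 0.710498.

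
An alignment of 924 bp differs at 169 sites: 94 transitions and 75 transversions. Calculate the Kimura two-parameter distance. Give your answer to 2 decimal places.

P = 94/924 ≈ 0.101732 and Q = 75/924 ≈ 0.081169.
Under the Kimura two-parameter model, d = −½ ln(1 − 2P − Q) − ¼ ln(1 − 2Q).
1 − 2P − Q = 0.715367, giving −½ ln(0.715367) = 0.167480.
1 − 2Q = 0.837662, giving −¼ ln(0.837662) = 0.044285.
d = 0.167480 + 0.044285 = 0.211765.

0.21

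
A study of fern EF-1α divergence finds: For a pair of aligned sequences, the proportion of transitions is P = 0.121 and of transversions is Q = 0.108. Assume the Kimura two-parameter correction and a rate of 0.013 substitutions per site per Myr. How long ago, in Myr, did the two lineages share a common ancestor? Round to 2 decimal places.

Under the Kimura two-parameter model, d = −½ ln(1 − 2P − Q) − ¼ ln(1 − 2Q).
1 − 2P − Q = 0.65, giving −½ ln(0.65) = 0.215391.
1 − 2Q = 0.784, giving −¼ ln(0.784) = 0.060837.
d = 0.215391 + 0.060837 = 0.276228.
Under a molecular clock d = 2μt, so t = d/(2μ) = 0.276228 / (2 × 0.013) = 10.62 Myr.

10.62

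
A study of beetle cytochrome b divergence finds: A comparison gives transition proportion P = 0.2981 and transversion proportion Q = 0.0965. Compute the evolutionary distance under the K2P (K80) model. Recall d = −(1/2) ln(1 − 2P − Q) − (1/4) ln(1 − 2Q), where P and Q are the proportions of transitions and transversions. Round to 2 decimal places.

0.64

Under the Kimura two-parameter model, d = −½ ln(1 − 2P − Q) − ¼ ln(1 − 2Q).
1 − 2P − Q = 0.3073, giving −½ ln(0.3073) = 0.589965.
1 − 2Q = 0.807, giving −¼ ln(0.807) = 0.053608.
d = 0.589965 + 0.053608 = 0.643573.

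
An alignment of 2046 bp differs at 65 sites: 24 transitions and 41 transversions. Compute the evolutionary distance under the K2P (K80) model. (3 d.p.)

0.032

P = 24/2046 ≈ 0.01173 and Q = 41/2046 ≈ 0.020039.
Under the Kimura two-parameter model, d = −½ ln(1 − 2P − Q) − ¼ ln(1 − 2Q).
1 − 2P − Q = 0.956501, giving −½ ln(0.956501) = 0.022237.
1 − 2Q = 0.959922, giving −¼ ln(0.959922) = 0.010226.
d = 0.022237 + 0.010226 = 0.032463.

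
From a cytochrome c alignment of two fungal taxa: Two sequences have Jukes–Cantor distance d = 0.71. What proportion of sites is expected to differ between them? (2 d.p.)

p = (3/4)(1 − e^(−4d/3)) = 0.75 × (1 − e^(-0.946667)) = 0.75 × (1 − 0.388032) = 0.458976.

0.46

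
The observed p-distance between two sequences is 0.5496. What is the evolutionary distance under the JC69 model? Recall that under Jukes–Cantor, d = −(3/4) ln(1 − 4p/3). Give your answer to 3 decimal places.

d = −(3/4) ln(1 − 4p/3) = −0.75 ln(1 − 0.7328) = −0.75 ln(0.2672)
  = −0.75 × (-1.319758) = 0.989819 substitutions/site.

0.990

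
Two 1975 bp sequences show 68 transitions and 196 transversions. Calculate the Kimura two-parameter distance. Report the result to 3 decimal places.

0.147

P = 68/1975 ≈ 0.03443 and Q = 196/1975 ≈ 0.099241.
Under the Kimura two-parameter model, d = −½ ln(1 − 2P − Q) − ¼ ln(1 − 2Q).
1 − 2P − Q = 0.831899, giving −½ ln(0.831899) = 0.092022.
1 − 2Q = 0.801518, giving −¼ ln(0.801518) = 0.055312.
d = 0.092022 + 0.055312 = 0.147334.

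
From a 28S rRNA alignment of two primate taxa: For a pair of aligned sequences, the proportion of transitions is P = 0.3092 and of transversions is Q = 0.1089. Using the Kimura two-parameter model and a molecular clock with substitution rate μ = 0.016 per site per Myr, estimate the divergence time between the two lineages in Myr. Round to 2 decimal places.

Under the Kimura two-parameter model, d = −½ ln(1 − 2P − Q) − ¼ ln(1 − 2Q).
1 − 2P − Q = 0.2727, giving −½ ln(0.2727) = 0.649691.
1 − 2Q = 0.7822, giving −¼ ln(0.7822) = 0.061411.
d = 0.649691 + 0.061411 = 0.711102.
Under a molecular clock d = 2μt, so t = d/(2μ) = 0.711102 / (2 × 0.016) = 22.22 Myr.

22.22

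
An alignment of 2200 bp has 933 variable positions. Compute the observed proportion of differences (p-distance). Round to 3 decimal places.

0.424

p = 933/2200 = 0.424090… ≈ 0.424 (to 3 d.p.).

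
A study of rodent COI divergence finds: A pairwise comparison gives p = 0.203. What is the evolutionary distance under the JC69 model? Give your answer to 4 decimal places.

d = −(3/4) ln(1 − 4p/3) = −0.75 ln(1 − 0.270667) = −0.75 ln(0.729333)
  = −0.75 × (-0.315625) = 0.236719 substitutions/site.

0.2367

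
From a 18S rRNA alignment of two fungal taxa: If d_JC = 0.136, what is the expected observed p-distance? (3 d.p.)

0.124

p = (3/4)(1 − e^(−4d/3)) = 0.75 × (1 − e^(-0.181333)) = 0.75 × (1 − 0.834158) = 0.124382.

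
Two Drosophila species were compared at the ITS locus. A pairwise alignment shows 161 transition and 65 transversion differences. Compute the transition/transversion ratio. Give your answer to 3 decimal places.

R = 161/65 = 2.476923… ≈ 2.477 (to 3 d.p.).

2.477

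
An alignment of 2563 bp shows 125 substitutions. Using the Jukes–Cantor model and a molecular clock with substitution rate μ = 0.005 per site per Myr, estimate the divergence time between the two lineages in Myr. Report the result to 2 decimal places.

5.04

p = 125/2563 ≈ 0.048771.
d = −(3/4) ln(1 − 4p/3) = −0.75 ln(1 − 0.065028) = −0.75 ln(0.934972)
  = −0.75 × (-0.067239) = 0.050429 substitutions/site.
Under a molecular clock d = 2μt, so t = d/(2μ) = 0.050429 / (2 × 0.005) = 5.04 Myr.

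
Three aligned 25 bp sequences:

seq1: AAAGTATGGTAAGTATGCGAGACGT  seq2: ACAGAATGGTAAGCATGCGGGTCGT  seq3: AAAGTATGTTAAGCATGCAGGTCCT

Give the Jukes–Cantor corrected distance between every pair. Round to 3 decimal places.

seq1–seq2: 5/25 sites differ → p = 0.2, d = −0.75 ln(1 − 0.266667) = 0.232617 ≈ 0.233.
seq1–seq3: 6/25 sites differ → p = 0.24, d = −0.75 ln(1 − 0.32) = 0.289247 ≈ 0.289.
seq2–seq3: 5/25 sites differ → p = 0.2, d = −0.75 ln(1 − 0.266667) = 0.232617 ≈ 0.233.

d(seq1,seq2) = 0.233, d(seq1,seq3) = 0.289, d(seq2,seq3) = 0.233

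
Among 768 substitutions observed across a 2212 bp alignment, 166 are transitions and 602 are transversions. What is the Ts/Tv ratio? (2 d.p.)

R = 166/602 = 0.275747… ≈ 0.28 (to 2 d.p.).

0.28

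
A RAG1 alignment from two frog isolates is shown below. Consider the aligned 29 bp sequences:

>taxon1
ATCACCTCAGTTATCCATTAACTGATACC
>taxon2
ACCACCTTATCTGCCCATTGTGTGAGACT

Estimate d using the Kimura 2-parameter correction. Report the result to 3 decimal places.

Of 29 sites, 7 differences are transitions and 4 are transversions, so P = 7/29 ≈ 0.241379 and Q = 4/29 ≈ 0.137931.
Under the Kimura two-parameter model, d = −½ ln(1 − 2P − Q) − ¼ ln(1 − 2Q).
1 − 2P − Q = 0.379311, giving −½ ln(0.379311) = 0.484699.
1 − 2Q = 0.724138, giving −¼ ln(0.724138) = 0.080693.
d = 0.484699 + 0.080693 = 0.565392.

0.565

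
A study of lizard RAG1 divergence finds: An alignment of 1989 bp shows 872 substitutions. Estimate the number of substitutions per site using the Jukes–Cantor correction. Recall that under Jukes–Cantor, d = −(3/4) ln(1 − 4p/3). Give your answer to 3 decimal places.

p = 872/1989 ≈ 0.438411.
d = −(3/4) ln(1 − 4p/3) = −0.75 ln(1 − 0.584548) = −0.75 ln(0.415452)
  = −0.75 × (-0.878388) = 0.658791 substitutions/site.

0.659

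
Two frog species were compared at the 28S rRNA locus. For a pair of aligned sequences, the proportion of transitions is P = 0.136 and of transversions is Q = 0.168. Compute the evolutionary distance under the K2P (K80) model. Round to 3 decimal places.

0.392

Under the Kimura two-parameter model, d = −½ ln(1 − 2P − Q) − ¼ ln(1 − 2Q).
1 − 2P − Q = 0.56, giving −½ ln(0.56) = 0.289909.
1 − 2Q = 0.664, giving −¼ ln(0.664) = 0.102368.
d = 0.289909 + 0.102368 = 0.392277.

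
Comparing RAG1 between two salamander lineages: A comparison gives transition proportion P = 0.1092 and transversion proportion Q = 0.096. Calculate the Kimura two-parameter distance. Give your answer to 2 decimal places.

Under the Kimura two-parameter model, d = −½ ln(1 − 2P − Q) − ¼ ln(1 − 2Q).
1 − 2P − Q = 0.6856, giving −½ ln(0.6856) = 0.188730.
1 − 2Q = 0.808, giving −¼ ln(0.808) = 0.053298.
d = 0.188730 + 0.053298 = 0.242028.

0.24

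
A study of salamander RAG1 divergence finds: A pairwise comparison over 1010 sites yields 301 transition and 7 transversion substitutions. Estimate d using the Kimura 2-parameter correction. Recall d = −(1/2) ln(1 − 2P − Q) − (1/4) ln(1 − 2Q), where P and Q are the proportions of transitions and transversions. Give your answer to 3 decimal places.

0.465

P = 301/1010 ≈ 0.29802 and Q = 7/1010 ≈ 0.006931.
Under the Kimura two-parameter model, d = −½ ln(1 − 2P − Q) − ¼ ln(1 − 2Q).
1 − 2P − Q = 0.397029, giving −½ ln(0.397029) = 0.461873.
1 − 2Q = 0.986138, giving −¼ ln(0.986138) = 0.003490.
d = 0.461873 + 0.003490 = 0.465363.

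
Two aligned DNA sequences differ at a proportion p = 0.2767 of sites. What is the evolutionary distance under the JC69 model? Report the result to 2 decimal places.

d = −(3/4) ln(1 − 4p/3) = −0.75 ln(1 − 0.368933) = −0.75 ln(0.631067)
  = −0.75 × (-0.460343) = 0.345257 substitutions/site.

0.35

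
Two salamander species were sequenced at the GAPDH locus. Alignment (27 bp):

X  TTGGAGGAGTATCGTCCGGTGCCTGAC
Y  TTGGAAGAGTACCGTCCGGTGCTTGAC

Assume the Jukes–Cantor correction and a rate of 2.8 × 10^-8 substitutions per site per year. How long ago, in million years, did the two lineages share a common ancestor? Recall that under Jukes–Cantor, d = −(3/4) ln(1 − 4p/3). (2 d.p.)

2.15

The sequences differ at 3 of 27 sites (6, 12, 23), so p = 3/27 ≈ 0.111111.
d = −(3/4) ln(1 − 4p/3) = −0.75 ln(1 − 0.148148) = −0.75 ln(0.851852)
  = −0.75 × (-0.160342) = 0.120257 substitutions/site.
Under a molecular clock d = 2μt, so t = d/(2μ) = 0.120257 / (2 × 2.8 × 10^-8) = 2.15 million years.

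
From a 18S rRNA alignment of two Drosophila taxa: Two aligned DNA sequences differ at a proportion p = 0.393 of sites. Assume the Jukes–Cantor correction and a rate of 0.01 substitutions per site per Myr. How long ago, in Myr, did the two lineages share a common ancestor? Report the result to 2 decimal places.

27.84

d = −(3/4) ln(1 − 4p/3) = −0.75 ln(1 − 0.524) = −0.75 ln(0.476)
  = −0.75 × (-0.742337) = 0.556753 substitutions/site.
Under a molecular clock d = 2μt, so t = d/(2μ) = 0.556753 / (2 × 0.01) = 27.84 Myr.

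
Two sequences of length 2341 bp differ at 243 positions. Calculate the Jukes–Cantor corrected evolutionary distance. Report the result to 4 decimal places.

0.1117

p = 243/2341 ≈ 0.103802.
d = −(3/4) ln(1 − 4p/3) = −0.75 ln(1 − 0.138403) = −0.75 ln(0.861597)
  = −0.75 × (-0.148968) = 0.111726 substitutions/site.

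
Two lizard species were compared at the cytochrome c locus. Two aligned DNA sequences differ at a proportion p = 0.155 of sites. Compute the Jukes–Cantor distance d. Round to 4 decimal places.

0.1736

d = −(3/4) ln(1 − 4p/3) = −0.75 ln(1 − 0.206667) = −0.75 ln(0.793333)
  = −0.75 × (-0.231512) = 0.173634 substitutions/site.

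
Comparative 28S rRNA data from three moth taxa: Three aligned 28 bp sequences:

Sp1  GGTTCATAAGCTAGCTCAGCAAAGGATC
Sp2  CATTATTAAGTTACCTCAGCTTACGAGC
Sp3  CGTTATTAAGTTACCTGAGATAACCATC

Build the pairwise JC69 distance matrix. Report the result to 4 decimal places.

Sp1–Sp2: 10/28 sites differ → p ≈ 0.357143, d = −0.75 ln(1 − 0.476191) = 0.484971 ≈ 0.4850.
Sp1–Sp3: 10/28 sites differ → p ≈ 0.357143, d = −0.75 ln(1 − 0.476191) = 0.484971 ≈ 0.4850.
Sp2–Sp3: 6/28 sites differ → p ≈ 0.214286, d = −0.75 ln(1 − 0.285715) = 0.252355 ≈ 0.2524.

d(Sp1,Sp2) = 0.4850, d(Sp1,Sp3) = 0.4850, d(Sp2,Sp3) = 0.2524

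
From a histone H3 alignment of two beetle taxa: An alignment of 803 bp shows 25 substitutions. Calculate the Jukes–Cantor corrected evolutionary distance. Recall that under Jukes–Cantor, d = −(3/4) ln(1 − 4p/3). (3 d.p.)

0.032

p = 25/803 ≈ 0.031133.
d = −(3/4) ln(1 − 4p/3) = −0.75 ln(1 − 0.041511) = −0.75 ln(0.958489)
  = −0.75 × (-0.042397) = 0.031798 substitutions/site.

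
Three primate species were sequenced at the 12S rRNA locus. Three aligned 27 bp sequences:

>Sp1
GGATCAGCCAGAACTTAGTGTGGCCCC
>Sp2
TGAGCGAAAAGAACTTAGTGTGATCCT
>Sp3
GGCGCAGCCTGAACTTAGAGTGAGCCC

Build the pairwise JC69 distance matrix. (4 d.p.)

d(Sp1,Sp2) = 0.4408, d(Sp1,Sp3) = 0.2635, d(Sp2,Sp3) = 0.5107

Sp1–Sp2: 9/27 sites differ → p ≈ 0.333333, d = −0.75 ln(1 − 0.444444) = 0.440839 ≈ 0.4408.
Sp1–Sp3: 6/27 sites differ → p ≈ 0.222222, d = −0.75 ln(1 − 0.296296) = 0.263548 ≈ 0.2635.
Sp2–Sp3: 10/27 sites differ → p ≈ 0.37037, d = −0.75 ln(1 − 0.493827) = 0.510658 ≈ 0.5107.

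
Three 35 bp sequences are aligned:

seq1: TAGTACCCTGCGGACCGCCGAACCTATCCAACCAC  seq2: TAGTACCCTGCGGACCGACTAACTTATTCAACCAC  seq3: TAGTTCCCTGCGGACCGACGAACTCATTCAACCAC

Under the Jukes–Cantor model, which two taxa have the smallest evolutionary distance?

seq2 and seq3

seq1–seq2: 4/35 differ, p = 0.114, d = 0.124.
seq1–seq3: 5/35 differ, p = 0.143, d = 0.158.
seq2–seq3: 3/35 differ, p = 0.086, d = 0.091.
The smallest distance is between seq2 and seq3.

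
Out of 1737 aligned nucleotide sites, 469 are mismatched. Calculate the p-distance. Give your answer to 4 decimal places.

p = 469/1737 = 0.270005… ≈ 0.2700 (to 4 d.p.).

0.2700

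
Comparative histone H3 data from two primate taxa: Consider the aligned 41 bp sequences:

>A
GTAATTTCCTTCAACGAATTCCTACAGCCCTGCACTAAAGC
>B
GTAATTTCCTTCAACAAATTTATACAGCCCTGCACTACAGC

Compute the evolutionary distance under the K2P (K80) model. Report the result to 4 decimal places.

0.1048

Of 41 sites, 2 differences are transitions and 2 are transversions, so P = 2/41 ≈ 0.04878 and Q = 2/41 ≈ 0.04878.
Under the Kimura two-parameter model, d = −½ ln(1 − 2P − Q) − ¼ ln(1 − 2Q).
1 − 2P − Q = 0.85366, giving −½ ln(0.85366) = 0.079111.
1 − 2Q = 0.90244, giving −¼ ln(0.90244) = 0.025663.
d = 0.079111 + 0.025663 = 0.104774.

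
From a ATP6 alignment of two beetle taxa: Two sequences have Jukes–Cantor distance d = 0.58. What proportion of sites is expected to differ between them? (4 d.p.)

p = (3/4)(1 − e^(−4d/3)) = 0.75 × (1 − e^(-0.773333)) = 0.75 × (1 − 0.461472) = 0.403896.

0.4039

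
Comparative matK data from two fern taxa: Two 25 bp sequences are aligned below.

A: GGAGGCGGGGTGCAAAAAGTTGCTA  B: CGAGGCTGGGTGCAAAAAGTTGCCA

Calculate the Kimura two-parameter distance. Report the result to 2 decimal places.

0.13

Of 25 sites, 1 differences are transitions and 2 are transversions, so P = 1/25 = 0.04 and Q = 2/25 = 0.08.
Under the Kimura two-parameter model, d = −½ ln(1 − 2P − Q) − ¼ ln(1 − 2Q).
1 − 2P − Q = 0.84, giving −½ ln(0.84) = 0.087177.
1 − 2Q = 0.84, giving −¼ ln(0.84) = 0.043588.
d = 0.087177 + 0.043588 = 0.130765.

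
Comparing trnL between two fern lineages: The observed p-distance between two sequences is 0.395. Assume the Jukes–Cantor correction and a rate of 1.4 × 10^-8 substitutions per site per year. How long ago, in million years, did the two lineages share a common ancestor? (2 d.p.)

d = −(3/4) ln(1 − 4p/3) = −0.75 ln(1 − 0.526667) = −0.75 ln(0.473333)
  = −0.75 × (-0.747956) = 0.560967 substitutions/site.
Under a molecular clock d = 2μt, so t = d/(2μ) = 0.560967 / (2 × 1.4 × 10^-8) = 20.03 million years.

20.03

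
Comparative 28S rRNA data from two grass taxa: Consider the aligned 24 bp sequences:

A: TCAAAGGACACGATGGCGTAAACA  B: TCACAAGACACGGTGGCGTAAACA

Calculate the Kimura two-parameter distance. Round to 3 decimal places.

0.139

Of 24 sites, 2 differences are transitions and 1 are transversions, so P = 2/24 ≈ 0.083333 and Q = 1/24 ≈ 0.041667.
Under the Kimura two-parameter model, d = −½ ln(1 − 2P − Q) − ¼ ln(1 − 2Q).
1 − 2P − Q = 0.791667, giving −½ ln(0.791667) = 0.116807.
1 − 2Q = 0.916666, giving −¼ ln(0.916666) = 0.021753.
d = 0.116807 + 0.021753 = 0.138560.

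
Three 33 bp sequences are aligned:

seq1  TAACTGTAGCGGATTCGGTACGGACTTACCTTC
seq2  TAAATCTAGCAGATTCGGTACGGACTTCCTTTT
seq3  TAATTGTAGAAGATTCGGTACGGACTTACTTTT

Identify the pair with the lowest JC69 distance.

seq2 and seq3

seq1–seq2: 6/33 differ, p = 0.182, d = 0.208.
seq1–seq3: 5/33 differ, p = 0.152, d = 0.169.
seq2–seq3: 4/33 differ, p = 0.121, d = 0.132.
The smallest distance is between seq2 and seq3.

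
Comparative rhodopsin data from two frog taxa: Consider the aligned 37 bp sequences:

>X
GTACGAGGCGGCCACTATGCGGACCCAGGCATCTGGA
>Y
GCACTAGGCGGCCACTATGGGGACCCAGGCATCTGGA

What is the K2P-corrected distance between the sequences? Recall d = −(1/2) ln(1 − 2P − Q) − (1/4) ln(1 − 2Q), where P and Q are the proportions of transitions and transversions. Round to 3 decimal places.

Of 37 sites, 1 differences are transitions and 2 are transversions, so P = 1/37 ≈ 0.027027 and Q = 2/37 ≈ 0.054054.
Under the Kimura two-parameter model, d = −½ ln(1 − 2P − Q) − ¼ ln(1 − 2Q).
1 − 2P − Q = 0.891892, giving −½ ln(0.891892) = 0.057205.
1 − 2Q = 0.891892, giving −¼ ln(0.891892) = 0.028603.
d = 0.057205 + 0.028603 = 0.085808.

0.086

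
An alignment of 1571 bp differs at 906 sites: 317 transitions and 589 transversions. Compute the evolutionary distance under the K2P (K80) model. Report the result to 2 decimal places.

1.10

P = 317/1571 ≈ 0.201782 and Q = 589/1571 ≈ 0.37492.
Under the Kimura two-parameter model, d = −½ ln(1 − 2P − Q) − ¼ ln(1 − 2Q).
1 − 2P − Q = 0.221516, giving −½ ln(0.221516) = 0.753630.
1 − 2Q = 0.25016, giving −¼ ln(0.25016) = 0.346414.
d = 0.753630 + 0.346414 = 1.100044.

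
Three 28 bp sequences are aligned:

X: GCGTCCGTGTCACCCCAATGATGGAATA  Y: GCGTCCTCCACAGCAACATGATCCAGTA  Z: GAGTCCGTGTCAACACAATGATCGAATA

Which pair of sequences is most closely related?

X and Z

X–Y: 11/28 differ, p = 0.393, d = 0.556.
X–Z: 4/28 differ, p = 0.143, d = 0.158.
Y–Z: 10/28 differ, p = 0.357, d = 0.485.
The smallest distance is between X and Z.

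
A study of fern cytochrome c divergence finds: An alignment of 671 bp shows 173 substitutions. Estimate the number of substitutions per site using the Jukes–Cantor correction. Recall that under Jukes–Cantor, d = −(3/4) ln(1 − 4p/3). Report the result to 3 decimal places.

p = 173/671 ≈ 0.257824.
d = −(3/4) ln(1 − 4p/3) = −0.75 ln(1 − 0.343765) = −0.75 ln(0.656235)
  = −0.75 × (-0.421236) = 0.315927 substitutions/site.

0.316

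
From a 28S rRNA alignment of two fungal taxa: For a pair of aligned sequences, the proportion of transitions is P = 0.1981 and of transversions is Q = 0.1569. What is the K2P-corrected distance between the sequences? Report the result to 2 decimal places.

Under the Kimura two-parameter model, d = −½ ln(1 − 2P − Q) − ¼ ln(1 − 2Q).
1 − 2P − Q = 0.4469, giving −½ ln(0.4469) = 0.402710.
1 − 2Q = 0.6862, giving −¼ ln(0.6862) = 0.094147.
d = 0.402710 + 0.094147 = 0.496857.

0.50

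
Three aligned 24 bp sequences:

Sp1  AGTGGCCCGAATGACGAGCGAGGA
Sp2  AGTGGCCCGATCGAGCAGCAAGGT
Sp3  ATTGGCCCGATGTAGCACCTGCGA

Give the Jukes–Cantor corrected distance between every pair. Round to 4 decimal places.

d(Sp1,Sp2) = 0.3041, d(Sp1,Sp3) = 0.6082, d(Sp2,Sp3) = 0.4408

Sp1–Sp2: 6/24 sites differ → p = 0.25, d = −0.75 ln(1 − 0.333333) = 0.304098 ≈ 0.3041.
Sp1–Sp3: 10/24 sites differ → p ≈ 0.416667, d = −0.75 ln(1 − 0.555556) = 0.608198 ≈ 0.6082.
Sp2–Sp3: 8/24 sites differ → p ≈ 0.333333, d = −0.75 ln(1 − 0.444444) = 0.440839 ≈ 0.4408.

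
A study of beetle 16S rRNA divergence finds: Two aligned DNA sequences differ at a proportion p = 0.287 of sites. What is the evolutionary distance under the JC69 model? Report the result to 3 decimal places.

d = −(3/4) ln(1 − 4p/3) = −0.75 ln(1 − 0.382667) = −0.75 ln(0.617333)
  = −0.75 × (-0.482347) = 0.361760 substitutions/site.

0.362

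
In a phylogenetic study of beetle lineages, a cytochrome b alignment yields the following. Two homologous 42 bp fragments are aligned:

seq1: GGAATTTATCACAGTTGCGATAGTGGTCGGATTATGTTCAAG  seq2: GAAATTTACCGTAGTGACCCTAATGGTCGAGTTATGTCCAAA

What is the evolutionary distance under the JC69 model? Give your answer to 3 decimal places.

0.399

The sequences differ at 13 of 42 sites, so p = 13/42 ≈ 0.309524.
d = −(3/4) ln(1 − 4p/3) = −0.75 ln(1 − 0.412699) = −0.75 ln(0.587301)
  = −0.75 × (-0.532218) = 0.399164 substitutions/site.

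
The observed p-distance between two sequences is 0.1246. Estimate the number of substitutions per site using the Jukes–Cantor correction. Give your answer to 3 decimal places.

d = −(3/4) ln(1 − 4p/3) = −0.75 ln(1 − 0.166133) = −0.75 ln(0.833867)
  = −0.75 × (-0.181681) = 0.136261 substitutions/site.

0.136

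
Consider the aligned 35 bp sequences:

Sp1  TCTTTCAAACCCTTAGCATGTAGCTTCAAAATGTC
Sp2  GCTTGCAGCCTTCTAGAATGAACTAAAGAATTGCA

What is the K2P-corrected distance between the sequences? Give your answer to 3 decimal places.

Of 35 sites, 7 differences are transitions and 11 are transversions, so P = 7/35 = 0.2 and Q = 11/35 ≈ 0.314286.
Under the Kimura two-parameter model, d = −½ ln(1 − 2P − Q) − ¼ ln(1 − 2Q).
1 − 2P − Q = 0.285714, giving −½ ln(0.285714) = 0.626382.
1 − 2Q = 0.371428, giving −¼ ln(0.371428) = 0.247600.
d = 0.626382 + 0.247600 = 0.873982.

0.874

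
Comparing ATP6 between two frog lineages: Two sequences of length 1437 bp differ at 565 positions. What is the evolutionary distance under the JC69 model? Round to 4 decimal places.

p = 565/1437 ≈ 0.39318.
d = −(3/4) ln(1 − 4p/3) = −0.75 ln(1 − 0.52424) = −0.75 ln(0.47576)
  = −0.75 × (-0.742842) = 0.557132 substitutions/site.

0.5571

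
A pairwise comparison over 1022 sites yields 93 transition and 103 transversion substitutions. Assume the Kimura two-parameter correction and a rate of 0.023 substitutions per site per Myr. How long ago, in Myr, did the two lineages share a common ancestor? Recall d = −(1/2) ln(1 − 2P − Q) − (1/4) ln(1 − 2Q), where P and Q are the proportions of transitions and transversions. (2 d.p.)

P = 93/1022 ≈ 0.090998 and Q = 103/1022 ≈ 0.100783.
Under the Kimura two-parameter model, d = −½ ln(1 − 2P − Q) − ¼ ln(1 − 2Q).
1 − 2P − Q = 0.717221, giving −½ ln(0.717221) = 0.166186.
1 − 2Q = 0.798434, giving −¼ ln(0.798434) = 0.056276.
d = 0.166186 + 0.056276 = 0.222462.
Under a molecular clock d = 2μt, so t = d/(2μ) = 0.222462 / (2 × 0.023) = 4.84 Myr.

4.84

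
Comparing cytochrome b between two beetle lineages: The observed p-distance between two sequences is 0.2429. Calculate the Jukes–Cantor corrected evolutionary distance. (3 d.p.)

d = −(3/4) ln(1 − 4p/3) = −0.75 ln(1 − 0.323867) = −0.75 ln(0.676133)
  = −0.75 × (-0.391365) = 0.293524 substitutions/site.

0.294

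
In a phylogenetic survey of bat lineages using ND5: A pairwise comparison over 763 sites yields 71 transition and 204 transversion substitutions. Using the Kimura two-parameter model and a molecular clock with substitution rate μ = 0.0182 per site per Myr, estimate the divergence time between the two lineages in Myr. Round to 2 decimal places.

13.55

P = 71/763 ≈ 0.093054 and Q = 204/763 ≈ 0.267366.
Under the Kimura two-parameter model, d = −½ ln(1 − 2P − Q) − ¼ ln(1 − 2Q).
1 − 2P − Q = 0.546526, giving −½ ln(0.546526) = 0.302087.
1 − 2Q = 0.465268, giving −¼ ln(0.465268) = 0.191285.
d = 0.302087 + 0.191285 = 0.493372.
Under a molecular clock d = 2μt, so t = d/(2μ) = 0.493372 / (2 × 0.0182) = 13.55 Myr.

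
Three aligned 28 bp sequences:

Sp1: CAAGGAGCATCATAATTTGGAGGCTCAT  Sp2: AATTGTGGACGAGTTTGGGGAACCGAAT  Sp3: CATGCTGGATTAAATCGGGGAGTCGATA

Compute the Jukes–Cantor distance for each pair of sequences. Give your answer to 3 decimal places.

d(Sp1,Sp2) = 1.076, d(Sp1,Sp3) = 0.940, d(Sp2,Sp3) = 0.635

Sp1–Sp2: 16/28 sites differ → p ≈ 0.571429, d = −0.75 ln(1 − 0.761905) = 1.076314 ≈ 1.076.
Sp1–Sp3: 15/28 sites differ → p ≈ 0.535714, d = −0.75 ln(1 − 0.714285) = 0.939570 ≈ 0.940.
Sp2–Sp3: 12/28 sites differ → p ≈ 0.428571, d = −0.75 ln(1 − 0.571428) = 0.635472 ≈ 0.635.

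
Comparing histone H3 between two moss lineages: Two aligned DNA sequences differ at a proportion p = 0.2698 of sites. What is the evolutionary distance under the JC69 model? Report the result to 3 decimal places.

d = −(3/4) ln(1 − 4p/3) = −0.75 ln(1 − 0.359733) = −0.75 ln(0.640267)
  = −0.75 × (-0.445870) = 0.334403 substitutions/site.

0.334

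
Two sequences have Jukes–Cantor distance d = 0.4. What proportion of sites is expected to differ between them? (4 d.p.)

p = (3/4)(1 − e^(−4d/3)) = 0.75 × (1 − e^(-0.533333)) = 0.75 × (1 − 0.586646) = 0.310016.

0.3100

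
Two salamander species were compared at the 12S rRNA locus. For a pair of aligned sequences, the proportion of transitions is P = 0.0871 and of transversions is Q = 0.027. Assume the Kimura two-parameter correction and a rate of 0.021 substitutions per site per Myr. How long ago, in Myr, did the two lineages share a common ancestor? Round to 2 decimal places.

3.00

Under the Kimura two-parameter model, d = −½ ln(1 − 2P − Q) − ¼ ln(1 − 2Q).
1 − 2P − Q = 0.7988, giving −½ ln(0.7988) = 0.112322.
1 − 2Q = 0.946, giving −¼ ln(0.946) = 0.013878.
d = 0.112322 + 0.013878 = 0.126200.
Under a molecular clock d = 2μt, so t = d/(2μ) = 0.126200 / (2 × 0.021) = 3.00 Myr.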